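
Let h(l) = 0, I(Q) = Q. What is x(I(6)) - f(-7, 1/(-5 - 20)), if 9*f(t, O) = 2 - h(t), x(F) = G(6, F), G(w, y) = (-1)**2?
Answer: 7/9 ≈ 0.77778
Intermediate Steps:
G(w, y) = 1
x(F) = 1
f(t, O) = 2/9 (f(t, O) = (2 - 1*0)/9 = (2 + 0)/9 = (1/9)*2 = 2/9)
x(I(6)) - f(-7, 1/(-5 - 20)) = 1 - 1*2/9 = 1 - 2/9 = 7/9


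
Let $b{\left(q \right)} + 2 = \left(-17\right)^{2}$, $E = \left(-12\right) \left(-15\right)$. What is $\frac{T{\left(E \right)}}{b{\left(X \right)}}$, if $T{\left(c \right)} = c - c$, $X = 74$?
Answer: $0$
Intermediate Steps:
$E = 180$
$b{\left(q \right)} = 287$ ($b{\left(q \right)} = -2 + \left(-17\right)^{2} = -2 + 289 = 287$)
$T{\left(c \right)} = 0$
$\frac{T{\left(E \right)}}{b{\left(X \right)}} = \frac{0}{287} = 0 \cdot \frac{1}{287} = 0$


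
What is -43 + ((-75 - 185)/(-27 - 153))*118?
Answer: 1147/9 ≈ 127.44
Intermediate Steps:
-43 + ((-75 - 185)/(-27 - 153))*118 = -43 - 260/(-180)*118 = -43 - 260*(-1/180)*118 = -43 + (13/9)*118 = -43 + 1534/9 = 1147/9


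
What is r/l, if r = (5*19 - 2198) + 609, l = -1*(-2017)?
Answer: -1494/2017 ≈ -0.74070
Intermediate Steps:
l = 2017
r = -1494 (r = (95 - 2198) + 609 = -2103 + 609 = -1494)
r/l = -1494/2017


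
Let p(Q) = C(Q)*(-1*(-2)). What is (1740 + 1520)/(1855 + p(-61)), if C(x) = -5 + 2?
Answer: 3260/1849 ≈ 1.7631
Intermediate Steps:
C(x) = -3
p(Q) = -6 (p(Q) = -(-3)*(-2) = -3*2 = -6)
(1740 + 1520)/(1855 + p(-61)) = (1740 + 1520)/(1855 - 6) = 3260/1849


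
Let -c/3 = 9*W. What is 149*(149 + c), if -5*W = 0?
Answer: 22201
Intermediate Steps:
W = 0 (W = -1/5*0 = 0)
c = 0 (c = -27*0 = -3*0 = 0)
149*(149 + c) = 149*(149 + 0) = 149*149 = 22201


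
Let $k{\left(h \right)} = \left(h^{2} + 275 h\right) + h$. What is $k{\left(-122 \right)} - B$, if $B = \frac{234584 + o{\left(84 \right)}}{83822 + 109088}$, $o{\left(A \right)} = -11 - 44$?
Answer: $- \frac{3624627609}{192910} \approx -18789.0$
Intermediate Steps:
$o{\left(A \right)} = -55$
$k{\left(h \right)} = h^{2} + 276 h$
$B = \frac{234529}{192910}$ ($B = \frac{234584 - 55}{83822 + 109088} = \frac{234529}{192910} \approx 1.2157$)
$k{\left(-122 \right)} - B = - 122 \left(276 - 122\right) - \frac{234529}{192910} = \left(-122\right) 154 - \frac{234529}{192910} = -18788 - \frac{234529}{192910} = - \frac{3624627609}{192910}$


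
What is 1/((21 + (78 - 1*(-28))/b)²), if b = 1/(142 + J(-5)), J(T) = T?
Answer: 1/211498849 ≈ 4.7282e-9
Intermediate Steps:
b = 1/137 (b = 1/(142 - 5) = 1/137 ≈ 0.0072993)
1/((21 + (78 - 1*(-28))/b)²) = 1/((21 + (78 - 1*(-28))/(1/137))²) = 1/((21 + (78 + 28)*137)²) = 1/((21 + 106*137)²) = 1/((21 + 14522)²) = 1/(14543²) = 1/211498849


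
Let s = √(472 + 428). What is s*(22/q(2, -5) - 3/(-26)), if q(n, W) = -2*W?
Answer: 903/13 ≈ 69.462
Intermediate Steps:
s = 30 (s = √900 = 30)
s*(22/q(2, -5) - 3/(-26)) = 30*(22/((-2*(-5))) - 3/(-26)) = 30*(22/10 - 3*(-1/26)) = 30*(22*(⅒) + 3/26) = 30*(11/5 + 3/26) = 30*(301/130) = 903/13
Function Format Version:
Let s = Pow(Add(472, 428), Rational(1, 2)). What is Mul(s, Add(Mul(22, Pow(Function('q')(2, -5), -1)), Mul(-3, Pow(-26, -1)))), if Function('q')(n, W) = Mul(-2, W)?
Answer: Rational(903, 13) ≈ 69.462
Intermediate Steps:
s = 30 (s = Pow(900, Rational(1, 2)) = 30)
Mul(s, Add(Mul(22, Pow(Function('q')(2, -5), -1)), Mul(-3, Pow(-26, -1)))) = Mul(30, Add(Mul(22, Pow(Mul(-2, -5), -1)), Mul(-3, Pow(-26, -1)))) = Mul(30, Add(Mul(22, Pow(10, -1)), Mul(-3, Rational(-1, 26)))) = Mul(30, Add(Mul(22, Rational(1, 10)), Rational(3, 26))) = Mul(30, Add(Rational(11, 5), Rational(3, 26))) = Mul(30, Rational(301, 130)) = Rational(903, 13)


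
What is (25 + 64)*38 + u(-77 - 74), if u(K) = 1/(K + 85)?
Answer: 223211/66 ≈ 3382.0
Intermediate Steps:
u(K) = 1/(85 + K)
(25 + 64)*38 + u(-77 - 74) = (25 + 64)*38 + 1/(85 + (-77 - 74)) = 89*38 + 1/(85 - 151) = 3382 + 1/(-66) = 3382 - 1/66 = 223211/66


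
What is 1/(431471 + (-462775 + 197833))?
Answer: 1/166529 ≈ 6.0050e-6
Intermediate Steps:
1/(431471 + (-462775 + 197833)) = 1/(431471 - 264942) = 1/166529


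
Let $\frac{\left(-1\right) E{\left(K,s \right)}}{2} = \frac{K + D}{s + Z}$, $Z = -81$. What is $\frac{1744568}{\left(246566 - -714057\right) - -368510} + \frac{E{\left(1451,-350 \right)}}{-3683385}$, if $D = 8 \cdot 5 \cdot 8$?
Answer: $\frac{2769564916965994}{2110050387293355} \approx 1.3126$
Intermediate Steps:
$D = 320$ ($D = 40 \cdot 8 = 320$)
$E{\left(K,s \right)} = - \frac{2 \left(320 + K\right)}{-81 + s}$ ($E{\left(K,s \right)} = - 2 \frac{K + 320}{s - 81} = - 2 \frac{320 + K}{-81 + s} = - \frac{2 \left(320 + K\right)}{-81 + s}$)
$\frac{1744568}{\left(246566 - -714057\right) - -368510} + \frac{E{\left(1451,-350 \right)}}{-3683385} = \frac{1744568}{\left(246566 - -714057\right) - -368510} + \frac{2 \frac{1}{-81 - 350} \left(-320 - 1451\right)}{-3683385} = \frac{1744568}{\left(246566 + 714057\right) + 368510} + \frac{2 \left(-320 - 1451\right)}{-431} \left(- \frac{1}{3683385}\right) = \frac{1744568}{960623 + 368510} + 2 \left(- \frac{1}{431}\right) \left(-1771\right) \left(- \frac{1}{3683385}\right) = \frac{1744568}{1329133} + \frac{3542}{431} \left(- \frac{1}{3683385}\right) = 1744568 \cdot \frac{1}{1329133} - \frac{3542}{1587538935} = \frac{1744568}{1329133} - \frac{3542}{1587538935} = \frac{2769564916965994}{2110050387293355}$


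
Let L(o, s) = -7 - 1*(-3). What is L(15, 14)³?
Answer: -64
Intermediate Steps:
L(o, s) = -4 (L(o, s) = -7 + 3 = -4)
L(15, 14)³ = (-4)³ = -64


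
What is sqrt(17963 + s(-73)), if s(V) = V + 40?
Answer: sqrt(17930) ≈ 133.90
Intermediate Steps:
s(V) = 40 + V
sqrt(17963 + s(-73)) = sqrt(17963 + (40 - 73)) = sqrt(17963 - 33) = sqrt(17930)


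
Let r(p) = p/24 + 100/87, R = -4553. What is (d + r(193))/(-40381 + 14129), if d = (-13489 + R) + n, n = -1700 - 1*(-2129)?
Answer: 12252251/18271392 ≈ 0.67057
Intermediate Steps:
n = 429 (n = -1700 + 2129 = 429)
d = -17613 (d = (-13489 - 4553) + 429 = -18042 + 429 = -17613)
r(p) = 100/87 + p/24 (r(p) = p*(1/24) + 100*(1/87) = p/24 + 100/87 = 100/87 + p/24)
(d + r(193))/(-40381 + 14129) = (-17613 + (100/87 + (1/24)*193))/(-40381 + 14129) = (-17613 + (100/87 + 193/24))/(-26252) = (-17613 + 6397/696)*(-1/26252) = -12252251/696*(-1/26252) = 12252251/18271392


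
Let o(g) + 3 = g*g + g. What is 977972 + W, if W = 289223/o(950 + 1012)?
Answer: 3766564583939/3851403 ≈ 9.7797e+5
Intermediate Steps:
o(g) = -3 + g + g² (o(g) = -3 + (g*g + g) = -3 + (g² + g) = -3 + (g + g²) = -3 + g + g²)
W = 289223/3851403 (W = 289223/(-3 + (950 + 1012) + (950 + 1012)²) = 289223/(-3 + 1962 + 1962²) = 289223/(-3 + 1962 + 3849444) = 289223/3851403 ≈ 0.075096)
977972 + W = 977972 + 289223/3851403 = 3766564583939/3851403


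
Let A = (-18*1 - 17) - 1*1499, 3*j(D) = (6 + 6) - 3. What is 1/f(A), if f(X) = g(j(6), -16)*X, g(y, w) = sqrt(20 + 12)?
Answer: -sqrt(2)/12272 ≈ -0.00011524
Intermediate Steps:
j(D) = 3 (j(D) = ((6 + 6) - 3)/3 = (12 - 3)/3 = (1/3)*9 = 3)
g(y, w) = 4*sqrt(2) (g(y, w) = sqrt(32) = 4*sqrt(2))
A = -1534 (A = (-18 - 17) - 1499 = -35 - 1499 = -1534)
f(X) = 4*X*sqrt(2) (f(X) = (4*sqrt(2))*X = 4*X*sqrt(2))
1/f(A) = 1/(4*(-1534)*sqrt(2)) = 1/(-6136*sqrt(2)) = -sqrt(2)/12272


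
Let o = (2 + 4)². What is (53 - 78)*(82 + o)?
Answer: -2950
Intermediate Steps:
o = 36 (o = 6² = 36)
(53 - 78)*(82 + o) = (53 - 78)*(82 + 36) = -25*118 = -2950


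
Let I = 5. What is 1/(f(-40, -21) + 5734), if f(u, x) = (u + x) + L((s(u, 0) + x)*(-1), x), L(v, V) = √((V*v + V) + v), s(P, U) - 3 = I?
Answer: 5673/32183210 - I*√281/32183210 ≈ 0.00017627 - 5.2086e-7*I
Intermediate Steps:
s(P, U) = 8 (s(P, U) = 3 + 5 = 8)
L(v, V) = √(V + v + V*v) (L(v, V) = √((V + V*v) + v) = √(V + v + V*v))
f(u, x) = u + x + √(-8 + x*(-8 - x)) (f(u, x) = (u + x) + √(x + (8 + x)*(-1) + x*((8 + x)*(-1))) = (u + x) + √(x + (-8 - x) + x*(-8 - x)) = (u + x) + √(-8 + x*(-8 - x)) = u + x + √(-8 + x*(-8 - x)))
1/(f(-40, -21) + 5734) = 1/((-40 - 21 + √(-8 - 1*(-21)*(8 - 21))) + 5734) = 1/((-40 - 21 + √(-8 - 1*(-21)*(-13))) + 5734) = 1/((-40 - 21 + √(-8 - 273)) + 5734) = 1/((-40 - 21 + √(-281)) + 5734) = 1/((-40 - 21 + I*√281) + 5734) = 1/((-61 + I*√281) + 5734) = 1/(5673 + I*√281)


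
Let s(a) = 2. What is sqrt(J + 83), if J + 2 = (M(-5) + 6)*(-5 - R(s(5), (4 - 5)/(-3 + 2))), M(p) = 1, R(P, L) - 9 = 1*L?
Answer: 2*I*sqrt(6) ≈ 4.899*I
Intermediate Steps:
R(P, L) = 9 + L (R(P, L) = 9 + 1*L = 9 + L)
J = -107 (J = -2 + (1 + 6)*(-5 - (9 + (4 - 5)/(-3 + 2))) = -2 + 7*(-5 - (9 - 1/(-1))) = -2 + 7*(-5 - (9 - 1*(-1))) = -2 + 7*(-5 - (9 + 1)) = -2 + 7*(-5 - 1*10) = -2 + 7*(-5 - 10) = -2 + 7*(-15) = -2 - 105 = -107)
sqrt(J + 83) = sqrt(-107 + 83) = sqrt(-24) = 2*I*sqrt(6)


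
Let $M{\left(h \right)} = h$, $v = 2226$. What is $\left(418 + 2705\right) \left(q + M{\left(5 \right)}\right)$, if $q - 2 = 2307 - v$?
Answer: $274824$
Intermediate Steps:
$q = 83$ ($q = 2 + \left(2307 - 2226\right) = 2 + 81 = 83$)
$\left(418 + 2705\right) \left(q + M{\left(5 \right)}\right) = \left(418 + 2705\right) \left(83 + 5\right) = 3123 \cdot 88 = 274824$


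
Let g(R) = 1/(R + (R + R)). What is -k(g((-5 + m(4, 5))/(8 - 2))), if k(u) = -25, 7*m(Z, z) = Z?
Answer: 25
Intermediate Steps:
m(Z, z) = Z/7
g(R) = 1/(3*R) (g(R) = 1/(R + 2*R) = 1/(3*R))
-k(g((-5 + m(4, 5))/(8 - 2))) = -1*(-25) = 25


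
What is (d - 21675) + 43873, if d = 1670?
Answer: 23868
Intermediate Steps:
(d - 21675) + 43873 = (1670 - 21675) + 43873 = -20005 + 43873 = 23868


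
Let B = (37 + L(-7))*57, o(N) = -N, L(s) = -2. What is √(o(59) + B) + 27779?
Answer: 27823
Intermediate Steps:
B = 1995 (B = (37 - 2)*57 = 35*57 = 1995)
√(o(59) + B) + 27779 = √(-1*59 + 1995) + 27779 = √(-59 + 1995) + 27779 = √1936 + 27779 = 44 + 27779 = 27823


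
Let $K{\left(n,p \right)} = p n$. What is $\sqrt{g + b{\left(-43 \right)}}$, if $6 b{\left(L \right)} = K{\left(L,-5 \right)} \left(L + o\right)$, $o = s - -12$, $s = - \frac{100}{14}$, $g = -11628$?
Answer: $\frac{i \sqrt{2546978}}{14} \approx 113.99 i$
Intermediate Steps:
$K{\left(n,p \right)} = n p$
$s = - \frac{50}{7}$ ($s = \left(-100\right) \frac{1}{14} = - \frac{50}{7} \approx -7.1429$)
$o = \frac{34}{7}$ ($o = - \frac{50}{7} - -12 = - \frac{50}{7} + 12 = \frac{34}{7} \approx 4.8571$)
$b{\left(L \right)} = - \frac{5 L \left(\frac{34}{7} + L\right)}{6}$ ($b{\left(L \right)} = \frac{L \left(-5\right) \left(L + \frac{34}{7}\right)}{6} = \frac{- 5 L \left(\frac{34}{7} + L\right)}{6} = \frac{\left(-5\right) L \left(\frac{34}{7} + L\right)}{6} = - \frac{5 L \left(\frac{34}{7} + L\right)}{6}$)
$\sqrt{g + b{\left(-43 \right)}} = \sqrt{-11628 - - \frac{215 \left(34 + 7 \left(-43\right)\right)}{42}} = \sqrt{-11628 - - \frac{215 \left(34 - 301\right)}{42}} = \sqrt{-11628 - \left(- \frac{215}{42}\right) \left(-267\right)} = \sqrt{-11628 - \frac{19135}{14}} = \sqrt{- \frac{181927}{14}} = \frac{i \sqrt{2546978}}{14}$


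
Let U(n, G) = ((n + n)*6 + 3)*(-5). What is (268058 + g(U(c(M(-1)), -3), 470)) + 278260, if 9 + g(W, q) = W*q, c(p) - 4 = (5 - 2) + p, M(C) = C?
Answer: 370059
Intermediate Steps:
c(p) = 7 + p (c(p) = 4 + ((5 - 2) + p) = 4 + (3 + p) = 7 + p)
U(n, G) = -15 - 60*n (U(n, G) = ((2*n)*6 + 3)*(-5) = (12*n + 3)*(-5) = (3 + 12*n)*(-5) = -15 - 60*n)
g(W, q) = -9 + W*q
(268058 + g(U(c(M(-1)), -3), 470)) + 278260 = (268058 + (-9 + (-15 - 60*(7 - 1))*470)) + 278260 = (268058 + (-9 + (-15 - 60*6)*470)) + 278260 = (268058 + (-9 + (-15 - 360)*470)) + 278260 = (268058 + (-9 - 375*470)) + 278260 = (268058 + (-9 - 176250)) + 278260 = (268058 - 176259) + 278260 = 91799 + 278260 = 370059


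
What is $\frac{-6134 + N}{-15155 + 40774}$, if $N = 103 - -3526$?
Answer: $- \frac{2505}{25619} \approx -0.097779$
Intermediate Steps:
$N = 3629$ ($N = 103 + 3526 = 3629$)
$\frac{-6134 + N}{-15155 + 40774} = \frac{-6134 + 3629}{-15155 + 40774} = - \frac{2505}{25619}$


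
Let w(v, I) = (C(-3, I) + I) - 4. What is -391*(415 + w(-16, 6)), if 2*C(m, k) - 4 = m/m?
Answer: -328049/2 ≈ -1.6402e+5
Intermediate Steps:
C(m, k) = 5/2 (C(m, k) = 2 + (m/m)/2 = 2 + (½)*1 = 2 + ½ = 5/2)
w(v, I) = -3/2 + I (w(v, I) = (5/2 + I) - 4 = -3/2 + I)
-391*(415 + w(-16, 6)) = -391*(415 + (-3/2 + 6)) = -391*(415 + 9/2) = -391*839/2 = -328049/2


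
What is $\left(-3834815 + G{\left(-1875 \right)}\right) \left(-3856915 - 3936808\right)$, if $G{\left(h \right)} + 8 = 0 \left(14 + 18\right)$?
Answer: $29887548216029$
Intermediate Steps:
$G{\left(h \right)} = -8$ ($G{\left(h \right)} = -8 + 0 \left(14 + 18\right) = -8 + 0 \cdot 32 = -8 + 0 = -8$)
$\left(-3834815 + G{\left(-1875 \right)}\right) \left(-3856915 - 3936808\right) = \left(-3834815 - 8\right) \left(-3856915 - 3936808\right) = \left(-3834823\right) \left(-7793723\right) = 29887548216029$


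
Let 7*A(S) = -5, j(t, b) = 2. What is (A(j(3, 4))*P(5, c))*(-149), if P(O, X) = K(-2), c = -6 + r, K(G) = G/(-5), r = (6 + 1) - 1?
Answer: 298/7 ≈ 42.571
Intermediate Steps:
A(S) = -5/7 (A(S) = (⅐)*(-5) = -5/7)
r = 6 (r = 7 - 1 = 6)
K(G) = -G/5 (K(G) = G*(-⅕) = -G/5)
c = 0 (c = -6 + 6 = 0)
P(O, X) = ⅖ (P(O, X) = -⅕*(-2) = ⅖)
(A(j(3, 4))*P(5, c))*(-149) = -5/7*⅖*(-149) = -2/7*(-149) = 298/7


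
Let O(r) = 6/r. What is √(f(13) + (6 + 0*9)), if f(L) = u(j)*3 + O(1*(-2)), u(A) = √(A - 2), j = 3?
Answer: √6 ≈ 2.4495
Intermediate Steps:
u(A) = √(-2 + A)
f(L) = 0 (f(L) = √(-2 + 3)*3 + 6/((1*(-2))) = √1*3 + 6/(-2) = 1*3 + 6*(-½) = 3 - 3 = 0)
√(f(13) + (6 + 0*9)) = √(0 + (6 + 0*9)) = √(0 + (6 + 0)) = √(0 + 6) = √6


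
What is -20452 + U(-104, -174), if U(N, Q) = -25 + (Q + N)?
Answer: -20755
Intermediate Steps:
U(N, Q) = -25 + N + Q (U(N, Q) = -25 + (N + Q) = -25 + N + Q)
-20452 + U(-104, -174) = -20452 + (-25 - 104 - 174) = -20452 - 303 = -20755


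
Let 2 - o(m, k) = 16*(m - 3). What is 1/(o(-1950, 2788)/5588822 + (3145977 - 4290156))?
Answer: -2794411/3197306367944 ≈ -8.7399e-7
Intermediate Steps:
o(m, k) = 50 - 16*m (o(m, k) = 2 - 16*(m - 3) = 2 - 16*(-3 + m) = 2 - (-48 + 16*m) = 2 + (48 - 16*m) = 50 - 16*m)
1/(o(-1950, 2788)/5588822 + (3145977 - 4290156)) = 1/((50 - 16*(-1950))/5588822 + (3145977 - 4290156)) = 1/((50 + 31200)*(1/5588822) - 1144179) = 1/(31250*(1/5588822) - 1144179) = 1/(15625/2794411 - 1144179) = 1/(-3197306367944/2794411) = -2794411/3197306367944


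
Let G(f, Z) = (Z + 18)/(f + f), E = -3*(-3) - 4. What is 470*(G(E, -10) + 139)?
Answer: 65706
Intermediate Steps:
E = 5 (E = 9 - 4 = 5)
G(f, Z) = (18 + Z)/(2*f) (G(f, Z) = (18 + Z)/((2*f)) = (18 + Z)*(1/(2*f)) = (18 + Z)/(2*f))
470*(G(E, -10) + 139) = 470*((½)*(18 - 10)/5 + 139) = 470*((½)*(⅕)*8 + 139) = 470*(⅘ + 139) = 470*(699/5) = 65706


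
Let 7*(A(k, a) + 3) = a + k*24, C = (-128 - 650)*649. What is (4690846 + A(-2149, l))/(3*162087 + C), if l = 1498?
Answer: -4683689/18661 ≈ -250.99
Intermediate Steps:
C = -504922 (C = -778*649 = -504922)
A(k, a) = -3 + a/7 + 24*k/7 (A(k, a) = -3 + (a + k*24)/7 = -3 + (a + 24*k)/7 = -3 + (a/7 + 24*k/7) = -3 + a/7 + 24*k/7)
(4690846 + A(-2149, l))/(3*162087 + C) = (4690846 + (-3 + (1/7)*1498 + (24/7)*(-2149)))/(3*162087 - 504922) = (4690846 + (-3 + 214 - 7368))/(486261 - 504922) = (4690846 - 7157)/(-18661) = 4683689*(-1/18661) = -4683689/18661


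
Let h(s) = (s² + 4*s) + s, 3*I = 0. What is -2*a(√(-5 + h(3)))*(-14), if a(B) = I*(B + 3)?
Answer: 0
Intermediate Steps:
I = 0 (I = (⅓)*0 = 0)
h(s) = s² + 5*s
a(B) = 0 (a(B) = 0*(B + 3) = 0*(3 + B) = 0)
-2*a(√(-5 + h(3)))*(-14) = -2*0*(-14) = 0*(-14) = 0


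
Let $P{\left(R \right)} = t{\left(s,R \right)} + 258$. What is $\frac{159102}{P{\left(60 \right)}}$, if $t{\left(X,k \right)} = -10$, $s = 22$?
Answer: $\frac{79551}{124} \approx 641.54$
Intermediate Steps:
$P{\left(R \right)} = 248$ ($P{\left(R \right)} = -10 + 258 = 248$)
$\frac{159102}{P{\left(60 \right)}} = \frac{159102}{248} = 159102 \cdot \frac{1}{248} = \frac{79551}{124}$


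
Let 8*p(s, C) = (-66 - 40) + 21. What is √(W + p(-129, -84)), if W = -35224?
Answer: I*√563754/4 ≈ 187.71*I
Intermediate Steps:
p(s, C) = -85/8 (p(s, C) = ((-66 - 40) + 21)/8 = (-106 + 21)/8 = (⅛)*(-85) = -85/8)
√(W + p(-129, -84)) = √(-35224 - 85/8) = √(-281877/8) = I*√563754/4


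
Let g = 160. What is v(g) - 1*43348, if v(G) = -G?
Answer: -43508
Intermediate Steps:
v(g) - 1*43348 = -1*160 - 1*43348 = -160 - 43348 = -43508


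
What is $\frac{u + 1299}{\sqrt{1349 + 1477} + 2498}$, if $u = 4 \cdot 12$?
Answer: $\frac{1682403}{3118589} - \frac{4041 \sqrt{314}}{6237178} \approx 0.528$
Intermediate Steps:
$u = 48$
$\frac{u + 1299}{\sqrt{1349 + 1477} + 2498} = \frac{48 + 1299}{\sqrt{1349 + 1477} + 2498} = \frac{1347}{\sqrt{2826} + 2498} = \frac{1347}{3 \sqrt{314} + 2498} = \frac{1347}{2498 + 3 \sqrt{314}}$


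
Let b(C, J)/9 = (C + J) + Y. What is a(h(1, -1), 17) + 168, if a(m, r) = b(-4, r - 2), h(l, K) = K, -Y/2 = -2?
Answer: 303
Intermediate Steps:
Y = 4 (Y = -2*(-2) = 4)
b(C, J) = 36 + 9*C + 9*J (b(C, J) = 9*((C + J) + 4) = 9*(4 + C + J) = 36 + 9*C + 9*J)
a(m, r) = -18 + 9*r (a(m, r) = 36 + 9*(-4) + 9*(r - 2) = 36 - 36 + 9*(-2 + r) = 36 - 36 + (-18 + 9*r) = -18 + 9*r)
a(h(1, -1), 17) + 168 = (-18 + 9*17) + 168 = (-18 + 153) + 168 = 135 + 168 = 303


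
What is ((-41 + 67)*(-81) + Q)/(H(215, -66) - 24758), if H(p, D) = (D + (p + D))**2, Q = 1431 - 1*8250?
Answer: 8925/17869 ≈ 0.49947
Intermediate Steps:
Q = -6819 (Q = 1431 - 8250 = -6819)
H(p, D) = (p + 2*D)**2 (H(p, D) = (D + (D + p))**2 = (p + 2*D)**2)
((-41 + 67)*(-81) + Q)/(H(215, -66) - 24758) = ((-41 + 67)*(-81) - 6819)/((215 + 2*(-66))**2 - 24758) = (26*(-81) - 6819)/((215 - 132)**2 - 24758) = (-2106 - 6819)/(83**2 - 24758) = -8925/(6889 - 24758) = -8925/(-17869) = -8925*(-1/17869) = 8925/17869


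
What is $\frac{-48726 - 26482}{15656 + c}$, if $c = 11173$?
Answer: $- \frac{75208}{26829} \approx -2.8032$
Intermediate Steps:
$\frac{-48726 - 26482}{15656 + c} = \frac{-48726 - 26482}{15656 + 11173} = - \frac{75208}{26829}$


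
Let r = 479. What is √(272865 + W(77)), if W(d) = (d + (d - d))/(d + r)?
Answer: √21088109363/278 ≈ 522.37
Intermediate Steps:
W(d) = d/(479 + d) (W(d) = (d + (d - d))/(d + 479) = (d + 0)/(479 + d) = d/(479 + d))
√(272865 + W(77)) = √(272865 + 77/(479 + 77)) = √(272865 + 77/556) = √(151713017/556) = √21088109363/278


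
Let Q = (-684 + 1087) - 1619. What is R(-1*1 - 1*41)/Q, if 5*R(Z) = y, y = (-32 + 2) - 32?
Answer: 31/3040 ≈ 0.010197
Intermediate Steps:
Q = -1216 (Q = 403 - 1619 = -1216)
y = -62 (y = -30 - 32 = -62)
R(Z) = -62/5 (R(Z) = (1/5)*(-62) = -62/5)
R(-1*1 - 1*41)/Q = -62/5/(-1216) = -62/5*(-1/1216) = 31/3040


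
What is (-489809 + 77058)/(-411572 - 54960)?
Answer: 412751/466532 ≈ 0.88472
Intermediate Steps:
(-489809 + 77058)/(-411572 - 54960) = -412751/(-466532) = -412751*(-1/466532) = 412751/466532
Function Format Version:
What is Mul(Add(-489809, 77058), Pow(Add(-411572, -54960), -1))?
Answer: Rational(412751, 466532) ≈ 0.88472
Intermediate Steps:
Mul(Add(-489809, 77058), Pow(Add(-411572, -54960), -1)) = Mul(-412751, Pow(-466532, -1)) = Mul(-412751, Rational(-1, 466532)) = Rational(412751, 466532)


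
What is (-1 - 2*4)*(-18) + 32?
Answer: 194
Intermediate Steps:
(-1 - 2*4)*(-18) + 32 = (-1 - 8)*(-18) + 32 = -9*(-18) + 32 = 162 + 32 = 194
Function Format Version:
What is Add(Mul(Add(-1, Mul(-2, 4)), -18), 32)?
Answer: 194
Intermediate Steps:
Add(Mul(Add(-1, Mul(-2, 4)), -18), 32) = Add(Mul(Add(-1, -8), -18), 32) = Add(Mul(-9, -18), 32) = Add(162, 32) = 194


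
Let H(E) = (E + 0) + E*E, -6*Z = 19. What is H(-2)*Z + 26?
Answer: 59/3 ≈ 19.667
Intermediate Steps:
Z = -19/6 (Z = -1/6*19 = -19/6 ≈ -3.1667)
H(E) = E + E**2
H(-2)*Z + 26 = -2*(1 - 2)*(-19/6) + 26 = -2*(-1)*(-19/6) + 26 = 2*(-19/6) + 26 = -19/3 + 26 = 59/3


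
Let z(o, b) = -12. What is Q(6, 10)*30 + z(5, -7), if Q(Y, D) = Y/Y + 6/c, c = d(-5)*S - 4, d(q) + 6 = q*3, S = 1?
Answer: 54/5 ≈ 10.800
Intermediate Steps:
d(q) = -6 + 3*q (d(q) = -6 + q*3 = -6 + 3*q)
c = -25 (c = (-6 + 3*(-5))*1 - 4 = (-6 - 15)*1 - 4 = -21*1 - 4 = -21 - 4 = -25)
Q(Y, D) = 19/25 (Q(Y, D) = Y/Y + 6/(-25) = 1 + 6*(-1/25) = 1 - 6/25 = 19/25)
Q(6, 10)*30 + z(5, -7) = (19/25)*30 - 12 = 114/5 - 12 = 54/5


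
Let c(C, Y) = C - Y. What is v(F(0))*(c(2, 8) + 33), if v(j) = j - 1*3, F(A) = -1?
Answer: -108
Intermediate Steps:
v(j) = -3 + j (v(j) = j - 3 = -3 + j)
v(F(0))*(c(2, 8) + 33) = (-3 - 1)*((2 - 1*8) + 33) = -4*((2 - 8) + 33) = -4*(-6 + 33) = -4*27 = -108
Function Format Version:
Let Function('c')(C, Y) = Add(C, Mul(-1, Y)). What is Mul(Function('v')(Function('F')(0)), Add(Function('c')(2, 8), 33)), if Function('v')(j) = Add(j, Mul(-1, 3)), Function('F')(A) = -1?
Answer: -108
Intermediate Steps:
Function('v')(j) = Add(-3, j) (Function('v')(j) = Add(j, -3) = Add(-3, j))
Mul(Function('v')(Function('F')(0)), Add(Function('c')(2, 8), 33)) = Mul(Add(-3, -1), Add(Add(2, Mul(-1, 8)), 33)) = Mul(-4, Add(Add(2, -8), 33)) = Mul(-4, Add(-6, 33)) = Mul(-4, 27) = -108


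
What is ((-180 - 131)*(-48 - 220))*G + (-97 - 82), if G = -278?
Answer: -23170923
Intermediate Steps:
((-180 - 131)*(-48 - 220))*G + (-97 - 82) = ((-180 - 131)*(-48 - 220))*(-278) + (-97 - 82) = -311*(-268)*(-278) - 179 = 83348*(-278) - 179 = -23170744 - 179 = -23170923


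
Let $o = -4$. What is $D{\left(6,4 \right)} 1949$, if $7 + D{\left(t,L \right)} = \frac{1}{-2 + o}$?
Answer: $- \frac{83807}{6} \approx -13968.0$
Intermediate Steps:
$D{\left(t,L \right)} = - \frac{43}{6}$ ($D{\left(t,L \right)} = -7 + \frac{1}{-2 - 4} = -7 + \frac{1}{-6} = -7 - \frac{1}{6} = - \frac{43}{6}$)
$D{\left(6,4 \right)} 1949 = \left(- \frac{43}{6}\right) 1949 = - \frac{83807}{6}$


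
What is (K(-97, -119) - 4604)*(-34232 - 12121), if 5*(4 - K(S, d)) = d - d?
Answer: 213223800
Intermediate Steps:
K(S, d) = 4 (K(S, d) = 4 - (d - d)/5 = 4 - ⅕*0 = 4 + 0 = 4)
(K(-97, -119) - 4604)*(-34232 - 12121) = (4 - 4604)*(-34232 - 12121) = -4600*(-46353) = 213223800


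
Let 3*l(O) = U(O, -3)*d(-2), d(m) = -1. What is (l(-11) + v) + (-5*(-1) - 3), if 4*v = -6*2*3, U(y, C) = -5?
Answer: -16/3 ≈ -5.3333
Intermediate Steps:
v = -9 (v = (-6*2*3)/4 = (-12*3)/4 = (¼)*(-36) = -9)
l(O) = 5/3 (l(O) = (-5*(-1))/3 = (⅓)*5 = 5/3)
(l(-11) + v) + (-5*(-1) - 3) = (5/3 - 9) + (-5*(-1) - 3) = -22/3 + (5 - 3) = -22/3 + 2 = -16/3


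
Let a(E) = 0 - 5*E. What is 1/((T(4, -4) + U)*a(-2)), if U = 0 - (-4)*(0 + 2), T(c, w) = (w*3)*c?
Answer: -1/400 ≈ -0.0025000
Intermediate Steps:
T(c, w) = 3*c*w (T(c, w) = (3*w)*c = 3*c*w)
a(E) = -5*E
U = 8 (U = 0 - (-4)*2 = 0 - 1*(-8) = 0 + 8 = 8)
1/((T(4, -4) + U)*a(-2)) = 1/((3*4*(-4) + 8)*(-5*(-2))) = 1/((-48 + 8)*10) = 1/(-40*10) = 1/(-400) = -1/400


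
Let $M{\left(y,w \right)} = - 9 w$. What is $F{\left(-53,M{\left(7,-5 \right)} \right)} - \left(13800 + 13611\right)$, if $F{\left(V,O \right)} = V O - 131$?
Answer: $-29927$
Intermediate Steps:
$F{\left(V,O \right)} = -131 + O V$ ($F{\left(V,O \right)} = O V - 131 = -131 + O V$)
$F{\left(-53,M{\left(7,-5 \right)} \right)} - \left(13800 + 13611\right) = \left(-131 + \left(-9\right) \left(-5\right) \left(-53\right)\right) - \left(13800 + 13611\right) = \left(-131 + 45 \left(-53\right)\right) - 27411 = \left(-131 - 2385\right) - 27411 = -2516 - 27411 = -29927$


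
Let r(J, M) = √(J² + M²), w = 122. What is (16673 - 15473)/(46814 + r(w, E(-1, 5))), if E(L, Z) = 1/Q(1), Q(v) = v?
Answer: 56176800/2191535711 - 1200*√14885/2191535711 ≈ 0.025567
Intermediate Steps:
E(L, Z) = 1 (E(L, Z) = 1/1 = 1)
(16673 - 15473)/(46814 + r(w, E(-1, 5))) = (16673 - 15473)/(46814 + √(122² + 1²)) = 1200/(46814 + √(14884 + 1)) = 1200/(46814 + √14885)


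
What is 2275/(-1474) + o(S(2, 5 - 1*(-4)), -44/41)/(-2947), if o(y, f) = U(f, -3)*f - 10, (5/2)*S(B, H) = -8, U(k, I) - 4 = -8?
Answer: -274536509/178098998 ≈ -1.5415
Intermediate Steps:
U(k, I) = -4 (U(k, I) = 4 - 8 = -4)
S(B, H) = -16/5 (S(B, H) = (⅖)*(-8) = -16/5)
o(y, f) = -10 - 4*f (o(y, f) = -4*f - 10 = -10 - 4*f)
2275/(-1474) + o(S(2, 5 - 1*(-4)), -44/41)/(-2947) = 2275/(-1474) + (-10 - (-176)/41)/(-2947) = 2275*(-1/1474) + (-10 - (-176)/41)*(-1/2947) = -2275/1474 + (-10 - 4*(-44/41))*(-1/2947) = -2275/1474 + (-10 + 176/41)*(-1/2947) = -2275/1474 - 234/41*(-1/2947) = -2275/1474 + 234/120827 = -274536509/178098998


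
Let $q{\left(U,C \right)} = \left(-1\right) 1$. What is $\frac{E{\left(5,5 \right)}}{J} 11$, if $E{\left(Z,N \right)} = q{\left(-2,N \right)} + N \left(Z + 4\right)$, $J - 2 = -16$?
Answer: $- \frac{242}{7} \approx -34.571$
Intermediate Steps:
$J = -14$ ($J = 2 - 16 = -14$)
$q{\left(U,C \right)} = -1$
$E{\left(Z,N \right)} = -1 + N \left(4 + Z\right)$ ($E{\left(Z,N \right)} = -1 + N \left(Z + 4\right) = -1 + N \left(4 + Z\right)$)
$\frac{E{\left(5,5 \right)}}{J} 11 = \frac{-1 + 4 \cdot 5 + 5 \cdot 5}{-14} \cdot 11 = - \frac{-1 + 20 + 25}{14} \cdot 11 = \left(- \frac{1}{14}\right) 44 \cdot 11 = \left(- \frac{22}{7}\right) 11 = - \frac{242}{7}$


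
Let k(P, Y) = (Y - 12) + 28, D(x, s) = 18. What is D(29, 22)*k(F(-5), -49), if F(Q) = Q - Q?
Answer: -594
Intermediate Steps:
F(Q) = 0
k(P, Y) = 16 + Y (k(P, Y) = (-12 + Y) + 28 = 16 + Y)
D(29, 22)*k(F(-5), -49) = 18*(16 - 49) = 18*(-33) = -594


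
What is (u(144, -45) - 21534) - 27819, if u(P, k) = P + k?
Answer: -49254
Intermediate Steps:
(u(144, -45) - 21534) - 27819 = ((144 - 45) - 21534) - 27819 = (99 - 21534) - 27819 = -21435 - 27819 = -49254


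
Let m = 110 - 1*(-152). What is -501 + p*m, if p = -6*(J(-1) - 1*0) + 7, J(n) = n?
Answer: 2905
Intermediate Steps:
m = 262 (m = 110 + 152 = 262)
p = 13 (p = -6*(-1 - 1*0) + 7 = -6*(-1 + 0) + 7 = -6*(-1) + 7 = 6 + 7 = 13)
-501 + p*m = -501 + 13*262 = -501 + 3406 = 2905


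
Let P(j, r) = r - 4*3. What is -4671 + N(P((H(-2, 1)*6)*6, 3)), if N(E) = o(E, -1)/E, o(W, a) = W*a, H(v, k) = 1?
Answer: -4672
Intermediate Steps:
P(j, r) = -12 + r (P(j, r) = r - 12 = -12 + r)
N(E) = -1 (N(E) = (E*(-1))/E = (-E)/E = -1)
-4671 + N(P((H(-2, 1)*6)*6, 3)) = -4671 - 1 = -4672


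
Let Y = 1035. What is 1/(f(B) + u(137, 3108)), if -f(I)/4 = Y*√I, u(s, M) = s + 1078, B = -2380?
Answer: 3/100725245 + 184*I*√595/906527205 ≈ 2.9784e-8 + 4.951e-6*I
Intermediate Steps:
u(s, M) = 1078 + s
f(I) = -4140*√I
1/(f(B) + u(137, 3108)) = 1/(-8280*I*√595 + (1078 + 137)) = 1/(-8280*I*√595 + 1215) = 1/(1215 - 8280*I*√595)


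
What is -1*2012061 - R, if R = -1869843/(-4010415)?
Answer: -2689733828386/1336805 ≈ -2.0121e+6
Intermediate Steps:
R = 623281/1336805 (R = -1869843*(-1/4010415) = 623281/1336805 ≈ 0.46625)
-1*2012061 - R = -1*2012061 - 1*623281/1336805 = -2012061 - 623281/1336805 = -2689733828386/1336805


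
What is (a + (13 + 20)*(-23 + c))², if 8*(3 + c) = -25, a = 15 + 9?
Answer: 56205009/64 ≈ 8.7820e+5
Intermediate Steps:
a = 24
c = -49/8 (c = -3 + (⅛)*(-25) = -3 - 25/8 = -49/8 ≈ -6.1250)
(a + (13 + 20)*(-23 + c))² = (24 + (13 + 20)*(-23 - 49/8))² = (24 + 33*(-233/8))² = (24 - 7689/8)² = (-7497/8)² = 56205009/64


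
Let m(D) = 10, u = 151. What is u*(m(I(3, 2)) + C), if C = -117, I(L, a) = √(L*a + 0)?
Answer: -16157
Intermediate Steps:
I(L, a) = √(L*a)
u*(m(I(3, 2)) + C) = 151*(10 - 117) = 151*(-107) = -16157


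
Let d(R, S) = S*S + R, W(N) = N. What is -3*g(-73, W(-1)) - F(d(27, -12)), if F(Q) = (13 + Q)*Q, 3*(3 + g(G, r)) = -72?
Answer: -31383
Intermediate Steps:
g(G, r) = -27 (g(G, r) = -3 + (⅓)*(-72) = -3 - 24 = -27)
d(R, S) = R + S² (d(R, S) = S² + R = R + S²)
F(Q) = Q*(13 + Q)
-3*g(-73, W(-1)) - F(d(27, -12)) = -3*(-27) - (27 + (-12)²)*(13 + (27 + (-12)²)) = 81 - (27 + 144)*(13 + (27 + 144)) = 81 - 171*(13 + 171) = 81 - 171*184 = 81 - 1*31464 = 81 - 31464 = -31383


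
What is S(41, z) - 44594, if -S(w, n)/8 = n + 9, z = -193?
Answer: -43122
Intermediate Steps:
S(w, n) = -72 - 8*n (S(w, n) = -8*(n + 9) = -8*(9 + n) = -72 - 8*n)
S(41, z) - 44594 = (-72 - 8*(-193)) - 44594 = (-72 + 1544) - 44594 = 1472 - 44594 = -43122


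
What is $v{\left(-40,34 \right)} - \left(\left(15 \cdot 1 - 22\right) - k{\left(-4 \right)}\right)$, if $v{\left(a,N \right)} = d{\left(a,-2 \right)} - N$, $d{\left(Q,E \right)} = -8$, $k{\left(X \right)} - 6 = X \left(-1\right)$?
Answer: $-25$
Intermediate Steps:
$k{\left(X \right)} = 6 - X$ ($k{\left(X \right)} = 6 + X \left(-1\right) = 6 - X$)
$v{\left(a,N \right)} = -8 - N$
$v{\left(-40,34 \right)} - \left(\left(15 \cdot 1 - 22\right) - k{\left(-4 \right)}\right) = \left(-8 - 34\right) - \left(\left(15 \cdot 1 - 22\right) - \left(6 - -4\right)\right) = \left(-8 - 34\right) - \left(\left(15 - 22\right) - \left(6 + 4\right)\right) = -42 - \left(-7 - 10\right) = -42 - -17 = -42 + 17 = -25$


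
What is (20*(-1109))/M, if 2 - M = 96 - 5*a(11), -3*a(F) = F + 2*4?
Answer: 66540/377 ≈ 176.50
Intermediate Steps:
a(F) = -8/3 - F/3 (a(F) = -(F + 2*4)/3 = -(F + 8)/3 = -(8 + F)/3 = -8/3 - F/3)
M = -377/3 (M = 2 - (96 - 5*(-8/3 - ⅓*11)) = 2 - (96 - 5*(-8/3 - 11/3)) = 2 - (96 - 5*(-19/3)) = 2 - (96 + 95/3) = 2 - 1*383/3 = 2 - 383/3 = -377/3 ≈ -125.67)
(20*(-1109))/M = (20*(-1109))/(-377/3) = -22180*(-3/377) = 66540/377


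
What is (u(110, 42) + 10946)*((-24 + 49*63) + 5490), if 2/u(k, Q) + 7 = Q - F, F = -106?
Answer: 4400199188/47 ≈ 9.3621e+7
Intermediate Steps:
u(k, Q) = 2/(99 + Q) (u(k, Q) = 2/(-7 + (Q - 1*(-106))) = 2/(-7 + (Q + 106)) = 2/(-7 + (106 + Q)) = 2/(99 + Q))
(u(110, 42) + 10946)*((-24 + 49*63) + 5490) = (2/(99 + 42) + 10946)*((-24 + 49*63) + 5490) = (2/141 + 10946)*((-24 + 3087) + 5490) = (2*(1/141) + 10946)*(3063 + 5490) = (2/141 + 10946)*8553 = (1543388/141)*8553 = 4400199188/47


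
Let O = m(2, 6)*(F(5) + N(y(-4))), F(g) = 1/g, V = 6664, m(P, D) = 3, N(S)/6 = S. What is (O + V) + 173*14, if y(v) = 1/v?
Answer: 90821/10 ≈ 9082.1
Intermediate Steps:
y(v) = 1/v
N(S) = 6*S
F(g) = 1/g
O = -39/10 (O = 3*(1/5 + 6/(-4)) = 3*(⅕ + 6*(-¼)) = 3*(⅕ - 3/2) = 3*(-13/10) = -39/10 ≈ -3.9000)
(O + V) + 173*14 = (-39/10 + 6664) + 173*14 = 66601/10 + 2422 = 90821/10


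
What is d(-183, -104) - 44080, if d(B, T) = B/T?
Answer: -4584137/104 ≈ -44078.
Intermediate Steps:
d(-183, -104) - 44080 = -183/(-104) - 44080 = -183*(-1/104) - 44080 = 183/104 - 44080 = -4584137/104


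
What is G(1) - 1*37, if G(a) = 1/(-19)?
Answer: -704/19 ≈ -37.053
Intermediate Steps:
G(a) = -1/19
G(1) - 1*37 = -1/19 - 1*37 = -1/19 - 37 = -704/19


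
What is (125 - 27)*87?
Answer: 8526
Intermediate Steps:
(125 - 27)*87 = 98*87 = 8526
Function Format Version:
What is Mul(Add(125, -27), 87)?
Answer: 8526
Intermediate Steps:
Mul(Add(125, -27), 87) = Mul(98, 87) = 8526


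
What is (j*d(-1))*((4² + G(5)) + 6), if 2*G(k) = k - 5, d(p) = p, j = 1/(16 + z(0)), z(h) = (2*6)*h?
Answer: -11/8 ≈ -1.3750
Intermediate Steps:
z(h) = 12*h
j = 1/16 (j = 1/(16 + 12*0) = 1/(16 + 0) = 1/16 ≈ 0.062500)
G(k) = -5/2 + k/2 (G(k) = (k - 5)/2 = (-5 + k)/2 = -5/2 + k/2)
(j*d(-1))*((4² + G(5)) + 6) = ((1/16)*(-1))*((4² + (-5/2 + (½)*5)) + 6) = -((16 + (-5/2 + 5/2)) + 6)/16 = -((16 + 0) + 6)/16 = -(16 + 6)/16 = -1/16*22 = -11/8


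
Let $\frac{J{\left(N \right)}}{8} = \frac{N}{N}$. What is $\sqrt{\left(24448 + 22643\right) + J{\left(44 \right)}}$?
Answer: $\sqrt{47099} \approx 217.02$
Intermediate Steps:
$J{\left(N \right)} = 8$ ($J{\left(N \right)} = 8 \frac{N}{N} = 8 \cdot 1 = 8$)
$\sqrt{\left(24448 + 22643\right) + J{\left(44 \right)}} = \sqrt{\left(24448 + 22643\right) + 8} = \sqrt{47091 + 8} = \sqrt{47099}$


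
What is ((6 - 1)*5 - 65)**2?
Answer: 1600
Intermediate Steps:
((6 - 1)*5 - 65)**2 = (5*5 - 65)**2 = (25 - 65)**2 = (-40)**2 = 1600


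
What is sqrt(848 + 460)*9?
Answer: 18*sqrt(327) ≈ 325.50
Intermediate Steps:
sqrt(848 + 460)*9 = sqrt(1308)*9 = (2*sqrt(327))*9 = 18*sqrt(327)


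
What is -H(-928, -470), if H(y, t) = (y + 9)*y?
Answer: -852832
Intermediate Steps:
H(y, t) = y*(9 + y) (H(y, t) = (9 + y)*y = y*(9 + y))
-H(-928, -470) = -(-928)*(9 - 928) = -(-928)*(-919) = -1*852832 = -852832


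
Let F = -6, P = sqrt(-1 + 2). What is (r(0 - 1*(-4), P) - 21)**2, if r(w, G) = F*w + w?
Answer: 1681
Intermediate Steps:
P = 1 (P = sqrt(1) = 1)
r(w, G) = -5*w (r(w, G) = -6*w + w = -5*w)
(r(0 - 1*(-4), P) - 21)**2 = (-5*(0 - 1*(-4)) - 21)**2 = (-5*(0 + 4) - 21)**2 = (-5*4 - 21)**2 = (-20 - 21)**2 = (-41)**2 = 1681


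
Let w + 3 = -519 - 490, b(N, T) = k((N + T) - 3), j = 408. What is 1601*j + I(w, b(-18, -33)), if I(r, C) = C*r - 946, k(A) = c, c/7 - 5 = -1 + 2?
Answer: 609758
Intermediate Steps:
c = 42 (c = 35 + 7*(-1 + 2) = 35 + 7*1 = 35 + 7 = 42)
k(A) = 42
b(N, T) = 42
w = -1012 (w = -3 + (-519 - 490) = -3 - 1009 = -1012)
I(r, C) = -946 + C*r
1601*j + I(w, b(-18, -33)) = 1601*408 + (-946 + 42*(-1012)) = 653208 + (-946 - 42504) = 653208 - 43450 = 609758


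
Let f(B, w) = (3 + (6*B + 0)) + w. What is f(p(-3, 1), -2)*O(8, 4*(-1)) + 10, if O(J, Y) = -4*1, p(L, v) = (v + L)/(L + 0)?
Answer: -10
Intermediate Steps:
p(L, v) = (L + v)/L
f(B, w) = 3 + w + 6*B (f(B, w) = (3 + 6*B) + w = 3 + w + 6*B)
O(J, Y) = -4
f(p(-3, 1), -2)*O(8, 4*(-1)) + 10 = (3 - 2 + 6*((-3 + 1)/(-3)))*(-4) + 10 = (3 - 2 + 6*(-⅓*(-2)))*(-4) + 10 = (3 - 2 + 6*(⅔))*(-4) + 10 = (3 - 2 + 4)*(-4) + 10 = 5*(-4) + 10 = -20 + 10 = -10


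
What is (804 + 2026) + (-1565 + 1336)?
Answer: 2601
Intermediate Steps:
(804 + 2026) + (-1565 + 1336) = 2830 - 229 = 2601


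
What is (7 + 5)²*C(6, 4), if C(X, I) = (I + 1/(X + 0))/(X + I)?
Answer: 60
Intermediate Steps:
C(X, I) = (I + 1/X)/(I + X)
(7 + 5)²*C(6, 4) = (7 + 5)²*((1 + 4*6)/(6*(4 + 6))) = 12²*((⅙)*(1 + 24)/10) = 144*((⅙)*(⅒)*25) = 144*(5/12) = 60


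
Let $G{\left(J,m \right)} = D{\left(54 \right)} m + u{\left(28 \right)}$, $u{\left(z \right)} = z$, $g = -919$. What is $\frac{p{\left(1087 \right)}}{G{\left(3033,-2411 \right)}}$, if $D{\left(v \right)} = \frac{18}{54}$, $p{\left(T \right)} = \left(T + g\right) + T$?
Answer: $- \frac{3765}{2327} \approx -1.618$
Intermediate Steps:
$p{\left(T \right)} = -919 + 2 T$ ($p{\left(T \right)} = \left(T - 919\right) + T = \left(-919 + T\right) + T = -919 + 2 T$)
$D{\left(v \right)} = \frac{1}{3}$ ($D{\left(v \right)} = 18 \cdot \frac{1}{54} = \frac{1}{3}$)
$G{\left(J,m \right)} = 28 + \frac{m}{3}$ ($G{\left(J,m \right)} = \frac{m}{3} + 28 = 28 + \frac{m}{3}$)
$\frac{p{\left(1087 \right)}}{G{\left(3033,-2411 \right)}} = \frac{-919 + 2 \cdot 1087}{28 + \frac{1}{3} \left(-2411\right)} = \frac{-919 + 2174}{28 - \frac{2411}{3}} = \frac{1255}{- \frac{2327}{3}} = 1255 \left(- \frac{3}{2327}\right) = - \frac{3765}{2327}$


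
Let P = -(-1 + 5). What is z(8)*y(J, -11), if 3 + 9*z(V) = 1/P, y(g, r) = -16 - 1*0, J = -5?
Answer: 52/9 ≈ 5.7778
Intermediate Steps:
y(g, r) = -16 (y(g, r) = -16 + 0 = -16)
P = -4 (P = -1*4 = -4)
z(V) = -13/36 (z(V) = -⅓ + (⅑)/(-4) = -⅓ + (⅑)*(-¼) = -⅓ - 1/36 = -13/36)
z(8)*y(J, -11) = -13/36*(-16) = 52/9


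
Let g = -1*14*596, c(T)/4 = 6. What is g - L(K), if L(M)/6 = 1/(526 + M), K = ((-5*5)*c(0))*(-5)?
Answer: -14710475/1763 ≈ -8344.0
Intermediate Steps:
c(T) = 24 (c(T) = 4*6 = 24)
K = 3000 (K = (-5*5*24)*(-5) = -25*24*(-5) = -600*(-5) = 3000)
L(M) = 6/(526 + M)
g = -8344 (g = -14*596 = -8344)
g - L(K) = -8344 - 6/(526 + 3000) = -8344 - 6/3526 = -8344 - 1*3/1763 = -8344 - 3/1763 = -14710475/1763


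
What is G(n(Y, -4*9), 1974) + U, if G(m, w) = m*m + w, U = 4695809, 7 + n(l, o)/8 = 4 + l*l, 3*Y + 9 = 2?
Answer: 380551399/81 ≈ 4.6982e+6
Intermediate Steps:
Y = -7/3 (Y = -3 + (⅓)*2 = -3 + ⅔ = -7/3 ≈ -2.3333)
n(l, o) = -24 + 8*l² (n(l, o) = -56 + 8*(4 + l*l) = -56 + 8*(4 + l²) = -56 + (32 + 8*l²) = -24 + 8*l²)
G(m, w) = w + m² (G(m, w) = m² + w = w + m²)
G(n(Y, -4*9), 1974) + U = (1974 + (-24 + 8*(-7/3)²)²) + 4695809 = (1974 + (-24 + 8*(49/9))²) + 4695809 = (1974 + (-24 + 392/9)²) + 4695809 = (1974 + (176/9)²) + 4695809 = (1974 + 30976/81) + 4695809 = 190870/81 + 4695809 = 380551399/81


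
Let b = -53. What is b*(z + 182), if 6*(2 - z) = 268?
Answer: -22154/3 ≈ -7384.7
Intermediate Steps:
z = -128/3 (z = 2 - 1/6*268 = 2 - 134/3 = -128/3 ≈ -42.667)
b*(z + 182) = -53*(-128/3 + 182) = -53*418/3 = -22154/3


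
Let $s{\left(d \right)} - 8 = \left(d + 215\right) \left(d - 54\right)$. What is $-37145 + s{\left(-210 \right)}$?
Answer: $-38457$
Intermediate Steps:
$s{\left(d \right)} = 8 + \left(-54 + d\right) \left(215 + d\right)$ ($s{\left(d \right)} = 8 + \left(d + 215\right) \left(d - 54\right) = 8 + \left(215 + d\right) \left(-54 + d\right) = 8 + \left(-54 + d\right) \left(215 + d\right)$)
$-37145 + s{\left(-210 \right)} = -37145 + \left(-11602 + \left(-210\right)^{2} + 161 \left(-210\right)\right) = -37145 - 1312 = -38457$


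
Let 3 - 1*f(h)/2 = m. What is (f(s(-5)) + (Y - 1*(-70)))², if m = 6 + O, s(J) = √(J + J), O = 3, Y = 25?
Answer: 6889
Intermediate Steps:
s(J) = √2*√J (s(J) = √(2*J) = √2*√J)
m = 9 (m = 6 + 3 = 9)
f(h) = -12 (f(h) = 6 - 2*9 = 6 - 18 = -12)
(f(s(-5)) + (Y - 1*(-70)))² = (-12 + (25 - 1*(-70)))² = (-12 + (25 + 70))² = (-12 + 95)² = 83² = 6889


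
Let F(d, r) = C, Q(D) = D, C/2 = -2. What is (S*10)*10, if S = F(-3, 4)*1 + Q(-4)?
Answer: -800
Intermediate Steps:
C = -4 (C = 2*(-2) = -4)
F(d, r) = -4
S = -8 (S = -4*1 - 4 = -4 - 4 = -8)
(S*10)*10 = -8*10*10 = -80*10 = -800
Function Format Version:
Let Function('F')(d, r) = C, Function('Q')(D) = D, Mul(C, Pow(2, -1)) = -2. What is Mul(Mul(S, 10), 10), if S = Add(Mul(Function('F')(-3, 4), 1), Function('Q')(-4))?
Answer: -800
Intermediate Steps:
C = -4 (C = Mul(2, -2) = -4)
Function('F')(d, r) = -4
S = -8 (S = Add(Mul(-4, 1), -4) = Add(-4, -4) = -8)
Mul(Mul(S, 10), 10) = Mul(Mul(-8, 10), 10) = Mul(-80, 10) = -800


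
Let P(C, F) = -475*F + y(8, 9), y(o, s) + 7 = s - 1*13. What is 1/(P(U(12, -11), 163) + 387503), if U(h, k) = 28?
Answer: 1/310067 ≈ 3.2251e-6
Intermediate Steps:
y(o, s) = -20 + s (y(o, s) = -7 + (s - 1*13) = -7 + (s - 13) = -7 + (-13 + s) = -20 + s)
P(C, F) = -11 - 475*F (P(C, F) = -475*F + (-20 + 9) = -475*F - 11 = -11 - 475*F)
1/(P(U(12, -11), 163) + 387503) = 1/((-11 - 475*163) + 387503) = 1/((-11 - 77425) + 387503) = 1/(-77436 + 387503) = 1/310067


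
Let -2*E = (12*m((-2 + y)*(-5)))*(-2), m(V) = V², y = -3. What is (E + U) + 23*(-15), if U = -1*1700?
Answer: 5455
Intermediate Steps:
U = -1700
E = 7500 (E = -12*((-2 - 3)*(-5))²*(-2)/2 = -12*(-5*(-5))²*(-2)/2 = -12*25²*(-2)/2 = -12*625*(-2)/2 = -3750*(-2) = -½*(-15000) = 7500)
(E + U) + 23*(-15) = (7500 - 1700) + 23*(-15) = 5800 - 345 = 5455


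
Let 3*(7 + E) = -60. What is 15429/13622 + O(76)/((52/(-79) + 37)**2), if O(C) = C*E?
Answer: -12596555/29917734 ≈ -0.42104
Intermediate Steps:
E = -27 (E = -7 + (1/3)*(-60) = -7 - 20 = -27)
O(C) = -27*C (O(C) = C*(-27) = -27*C)
15429/13622 + O(76)/((52/(-79) + 37)**2) = 15429/13622 + (-27*76)/((52/(-79) + 37)**2) = 15429*(1/13622) - 2052/(52*(-1/79) + 37)**2 = 111/98 - 2052/(-52/79 + 37)**2 = 111/98 - 2052/((2871/79)**2) = 111/98 - 2052/8242641/6241 = 111/98 - 2052*6241/8242641 = 111/98 - 474316/305283 = -12596555/29917734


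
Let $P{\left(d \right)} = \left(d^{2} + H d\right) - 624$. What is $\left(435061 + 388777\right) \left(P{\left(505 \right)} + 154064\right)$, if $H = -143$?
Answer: $277015527500$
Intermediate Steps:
$P{\left(d \right)} = -624 + d^{2} - 143 d$ ($P{\left(d \right)} = \left(d^{2} - 143 d\right) - 624 = -624 + d^{2} - 143 d$)
$\left(435061 + 388777\right) \left(P{\left(505 \right)} + 154064\right) = \left(435061 + 388777\right) \left(\left(-624 + 505^{2} - 72215\right) + 154064\right) = 823838 \left(\left(-624 + 255025 - 72215\right) + 154064\right) = 823838 \left(182186 + 154064\right) = 823838 \cdot 336250 = 277015527500$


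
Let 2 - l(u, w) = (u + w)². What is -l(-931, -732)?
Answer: 2765567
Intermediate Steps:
l(u, w) = 2 - (u + w)²
-l(-931, -732) = -(2 - (-931 - 732)²) = -(2 - 1*(-1663)²) = -(2 - 1*2765569) = -(2 - 2765569) = -1*(-2765567) = 2765567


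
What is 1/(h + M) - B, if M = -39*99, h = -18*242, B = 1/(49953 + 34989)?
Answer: -941/7050186 ≈ -0.00013347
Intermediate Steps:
B = 1/84942 ≈ 1.1773e-5
h = -4356
M = -3861
1/(h + M) - B = 1/(-4356 - 3861) - 1*1/84942 = 1/(-8217) - 1/84942 = -1/8217 - 1/84942 = -941/7050186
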